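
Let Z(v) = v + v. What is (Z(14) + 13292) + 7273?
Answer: 20593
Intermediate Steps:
Z(v) = 2*v
(Z(14) + 13292) + 7273 = (2*14 + 13292) + 7273 = (28 + 13292) + 7273 = 13320 + 7273 = 20593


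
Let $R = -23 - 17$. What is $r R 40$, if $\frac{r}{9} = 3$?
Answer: $-43200$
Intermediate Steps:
$R = -40$
$r = 27$ ($r = 9 \cdot 3 = 27$)
$r R 40 = 27 \left(-40\right) 40 = \left(-1080\right) 40 = -43200$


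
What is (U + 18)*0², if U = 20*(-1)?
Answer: 0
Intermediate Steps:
U = -20
(U + 18)*0² = (-20 + 18)*0² = -2*0 = 0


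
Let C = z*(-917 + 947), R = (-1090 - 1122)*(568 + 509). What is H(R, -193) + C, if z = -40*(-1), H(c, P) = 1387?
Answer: 2587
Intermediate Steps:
R = -2382324 (R = -2212*1077 = -2382324)
z = 40
C = 1200 (C = 40*(-917 + 947) = 40*30 = 1200)
H(R, -193) + C = 1387 + 1200 = 2587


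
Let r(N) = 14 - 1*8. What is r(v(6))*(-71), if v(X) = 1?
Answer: -426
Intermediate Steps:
r(N) = 6 (r(N) = 14 - 8 = 6)
r(v(6))*(-71) = 6*(-71) = -426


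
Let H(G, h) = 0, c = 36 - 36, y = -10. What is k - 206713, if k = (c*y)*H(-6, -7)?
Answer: -206713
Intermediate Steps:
c = 0
k = 0 (k = (0*(-10))*0 = 0*0 = 0)
k - 206713 = 0 - 206713 = -206713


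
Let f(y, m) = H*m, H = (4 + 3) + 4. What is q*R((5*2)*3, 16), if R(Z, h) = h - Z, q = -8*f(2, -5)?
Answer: -6160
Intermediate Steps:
H = 11 (H = 7 + 4 = 11)
f(y, m) = 11*m
q = 440 (q = -88*(-5) = -8*(-55) = 440)
q*R((5*2)*3, 16) = 440*(16 - 5*2*3) = 440*(16 - 10*3) = 440*(16 - 1*30) = 440*(16 - 30) = 440*(-14) = -6160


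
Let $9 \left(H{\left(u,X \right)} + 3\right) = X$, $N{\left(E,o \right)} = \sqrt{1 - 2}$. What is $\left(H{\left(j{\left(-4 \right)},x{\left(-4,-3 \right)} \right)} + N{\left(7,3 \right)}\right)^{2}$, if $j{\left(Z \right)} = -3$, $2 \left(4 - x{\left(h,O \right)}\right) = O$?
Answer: $\frac{1525}{324} - \frac{43 i}{9} \approx 4.7068 - 4.7778 i$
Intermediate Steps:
$N{\left(E,o \right)} = i$ ($N{\left(E,o \right)} = \sqrt{-1} = i$)
$x{\left(h,O \right)} = 4 - \frac{O}{2}$
$H{\left(u,X \right)} = -3 + \frac{X}{9}$
$\left(H{\left(j{\left(-4 \right)},x{\left(-4,-3 \right)} \right)} + N{\left(7,3 \right)}\right)^{2} = \left(\left(-3 + \frac{4 - - \frac{3}{2}}{9}\right) + i\right)^{2} = \left(\left(-3 + \frac{4 + \frac{3}{2}}{9}\right) + i\right)^{2} = \left(\left(-3 + \frac{1}{9} \cdot \frac{11}{2}\right) + i\right)^{2} = \left(\left(-3 + \frac{11}{18}\right) + i\right)^{2} = \left(- \frac{43}{18} + i\right)^{2}$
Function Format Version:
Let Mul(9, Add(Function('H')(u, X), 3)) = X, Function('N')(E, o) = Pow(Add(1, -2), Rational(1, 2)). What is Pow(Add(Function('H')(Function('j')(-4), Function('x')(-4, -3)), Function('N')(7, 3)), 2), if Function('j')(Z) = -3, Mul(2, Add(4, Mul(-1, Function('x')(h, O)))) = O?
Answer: Add(Rational(1525, 324), Mul(Rational(-43, 9), I)) ≈ Add(4.7068, Mul(-4.7778, I))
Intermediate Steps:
Function('N')(E, o) = I (Function('N')(E, o) = Pow(-1, Rational(1, 2)) = I)
Function('x')(h, O) = Add(4, Mul(Rational(-1, 2), O))
Function('H')(u, X) = Add(-3, Mul(Rational(1, 9), X))
Pow(Add(Function('H')(Function('j')(-4), Function('x')(-4, -3)), Function('N')(7, 3)), 2) = Pow(Add(Add(-3, Mul(Rational(1, 9), Add(4, Mul(Rational(-1, 2), -3)))), I), 2) = Pow(Add(Add(-3, Mul(Rational(1, 9), Add(4, Rational(3, 2)))), I), 2) = Pow(Add(Add(-3, Mul(Rational(1, 9), Rational(11, 2))), I), 2) = Pow(Add(Add(-3, Rational(11, 18)), I), 2) = Pow(Add(Rational(-43, 18), I), 2)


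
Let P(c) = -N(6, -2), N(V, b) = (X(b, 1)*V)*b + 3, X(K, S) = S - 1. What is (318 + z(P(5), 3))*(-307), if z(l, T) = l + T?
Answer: -97626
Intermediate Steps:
X(K, S) = -1 + S
N(V, b) = 3 (N(V, b) = ((-1 + 1)*V)*b + 3 = (0*V)*b + 3 = 0*b + 3 = 0 + 3 = 3)
P(c) = -3 (P(c) = -1*3 = -3)
z(l, T) = T + l
(318 + z(P(5), 3))*(-307) = (318 + (3 - 3))*(-307) = (318 + 0)*(-307) = 318*(-307) = -97626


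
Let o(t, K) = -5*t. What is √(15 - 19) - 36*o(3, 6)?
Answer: 540 + 2*I ≈ 540.0 + 2.0*I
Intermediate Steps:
√(15 - 19) - 36*o(3, 6) = √(15 - 19) - (-180)*3 = √(-4) - 36*(-15) = 2*I + 540 = 540 + 2*I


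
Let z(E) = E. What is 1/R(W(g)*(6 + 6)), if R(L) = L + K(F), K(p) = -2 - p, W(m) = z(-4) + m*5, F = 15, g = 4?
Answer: 1/175 ≈ 0.0057143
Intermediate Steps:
W(m) = -4 + 5*m (W(m) = -4 + m*5 = -4 + 5*m)
R(L) = -17 + L (R(L) = L + (-2 - 1*15) = L + (-2 - 15) = L - 17 = -17 + L)
1/R(W(g)*(6 + 6)) = 1/(-17 + (-4 + 5*4)*(6 + 6)) = 1/(-17 + (-4 + 20)*12) = 1/(-17 + 16*12) = 1/(-17 + 192) = 1/175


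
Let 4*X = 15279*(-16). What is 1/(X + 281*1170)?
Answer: 1/267654 ≈ 3.7362e-6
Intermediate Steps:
X = -61116 (X = (15279*(-16))/4 = (1/4)*(-244464) = -61116)
1/(X + 281*1170) = 1/(-61116 + 281*1170) = 1/(-61116 + 328770) = 1/267654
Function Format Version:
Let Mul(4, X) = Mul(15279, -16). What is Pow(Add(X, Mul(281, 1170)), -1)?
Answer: Rational(1, 267654) ≈ 3.7362e-6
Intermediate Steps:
X = -61116 (X = Mul(Rational(1, 4), Mul(15279, -16)) = Mul(Rational(1, 4), -244464) = -61116)
Pow(Add(X, Mul(281, 1170)), -1) = Pow(Add(-61116, Mul(281, 1170)), -1) = Pow(Add(-61116, 328770), -1) = Pow(267654, -1) = Rational(1, 267654)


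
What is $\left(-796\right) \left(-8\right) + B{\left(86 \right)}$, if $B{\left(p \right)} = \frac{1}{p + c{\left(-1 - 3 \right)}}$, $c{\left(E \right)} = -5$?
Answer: $\frac{515809}{81} \approx 6368.0$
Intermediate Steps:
$B{\left(p \right)} = \frac{1}{-5 + p}$ ($B{\left(p \right)} = \frac{1}{p - 5} = \frac{1}{-5 + p}$)
$\left(-796\right) \left(-8\right) + B{\left(86 \right)} = \left(-796\right) \left(-8\right) + \frac{1}{-5 + 86} = 6368 + \frac{1}{81} = \frac{515809}{81}$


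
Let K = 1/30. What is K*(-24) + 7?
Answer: 31/5 ≈ 6.2000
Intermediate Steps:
K = 1/30 ≈ 0.033333
K*(-24) + 7 = (1/30)*(-24) + 7 = -⅘ + 7 = 31/5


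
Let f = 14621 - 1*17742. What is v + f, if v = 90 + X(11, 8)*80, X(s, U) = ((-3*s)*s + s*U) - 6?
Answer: -25511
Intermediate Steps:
X(s, U) = -6 - 3*s² + U*s (X(s, U) = (-3*s² + U*s) - 6 = -6 - 3*s² + U*s)
f = -3121 (f = 14621 - 17742 = -3121)
v = -22390 (v = 90 + (-6 - 3*11² + 8*11)*80 = 90 + (-6 - 3*121 + 88)*80 = 90 + (-6 - 363 + 88)*80 = 90 - 281*80 = 90 - 22480 = -22390)
v + f = -22390 - 3121 = -25511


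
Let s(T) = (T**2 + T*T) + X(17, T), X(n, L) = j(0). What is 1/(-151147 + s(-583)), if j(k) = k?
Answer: 1/528631 ≈ 1.8917e-6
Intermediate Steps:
X(n, L) = 0
s(T) = 2*T**2 (s(T) = (T**2 + T*T) + 0 = (T**2 + T**2) + 0 = 2*T**2 + 0 = 2*T**2)
1/(-151147 + s(-583)) = 1/(-151147 + 2*(-583)**2) = 1/(-151147 + 2*339889) = 1/(-151147 + 679778) = 1/528631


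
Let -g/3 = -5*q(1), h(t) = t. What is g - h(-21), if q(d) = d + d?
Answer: 51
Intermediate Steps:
q(d) = 2*d
g = 30 (g = -(-15)*2*1 = -(-15)*2 = -3*(-10) = 30)
g - h(-21) = 30 - 1*(-21) = 30 + 21 = 51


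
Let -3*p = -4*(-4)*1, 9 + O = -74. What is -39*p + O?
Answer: 125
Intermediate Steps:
O = -83 (O = -9 - 74 = -83)
p = -16/3 (p = -(-4*(-4))/3 = -16/3 ≈ -5.3333)
-39*p + O = -39*(-16/3) - 83 = 208 - 83 = 125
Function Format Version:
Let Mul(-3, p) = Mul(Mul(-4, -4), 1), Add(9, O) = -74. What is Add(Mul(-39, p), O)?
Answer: 125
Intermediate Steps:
O = -83 (O = Add(-9, -74) = -83)
p = Rational(-16, 3) (p = Mul(Rational(-1, 3), Mul(Mul(-4, -4), 1)) = Mul(Rational(-1, 3), Mul(16, 1)) = Mul(Rational(-1, 3), 16) = Rational(-16, 3) ≈ -5.3333)
Add(Mul(-39, p), O) = Add(Mul(-39, Rational(-16, 3)), -83) = Add(208, -83) = 125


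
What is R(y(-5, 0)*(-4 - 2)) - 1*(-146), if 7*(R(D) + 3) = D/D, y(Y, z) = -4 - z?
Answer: 1002/7 ≈ 143.14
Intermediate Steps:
R(D) = -20/7 (R(D) = -3 + (D/D)/7 = -3 + (⅐)*1 = -3 + ⅐ = -20/7)
R(y(-5, 0)*(-4 - 2)) - 1*(-146) = -20/7 - 1*(-146) = -20/7 + 146 = 1002/7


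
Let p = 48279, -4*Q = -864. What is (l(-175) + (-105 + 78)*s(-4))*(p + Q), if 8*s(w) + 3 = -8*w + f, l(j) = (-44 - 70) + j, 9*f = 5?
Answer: -75409725/4 ≈ -1.8852e+7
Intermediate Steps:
f = 5/9 (f = (1/9)*5 = 5/9 ≈ 0.55556)
Q = 216 (Q = -1/4*(-864) = 216)
l(j) = -114 + j
s(w) = -11/36 - w (s(w) = -3/8 + (-8*w + 5/9)/8 = -3/8 + (5/9 - 8*w)/8 = -3/8 + (5/72 - w) = -11/36 - w)
(l(-175) + (-105 + 78)*s(-4))*(p + Q) = ((-114 - 175) + (-105 + 78)*(-11/36 - 1*(-4)))*(48279 + 216) = (-289 - 27*(-11/36 + 4))*48495 = (-289 - 27*133/36)*48495 = (-289 - 399/4)*48495 = -1555/4*48495 = -75409725/4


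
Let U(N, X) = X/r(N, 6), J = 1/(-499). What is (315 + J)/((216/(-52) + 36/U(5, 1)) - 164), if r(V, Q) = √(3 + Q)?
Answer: -1021696/195109 ≈ -5.2365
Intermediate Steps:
J = -1/499 ≈ -0.0020040
U(N, X) = X/3 (U(N, X) = X/(√(3 + 6)) = X/(√9) = X/3)
(315 + J)/((216/(-52) + 36/U(5, 1)) - 164) = (315 - 1/499)/((216/(-52) + 36/(((⅓)*1))) - 164) = 157184/(499*((216*(-1/52) + 36/(⅓)) - 164)) = 157184/(499*((-54/13 + 36*3) - 164)) = 157184/(499*((-54/13 + 108) - 164)) = 157184/(499*(1350/13 - 164)) = 157184/(499*(-782/13)) = (157184/499)*(-13/782) = -1021696/195109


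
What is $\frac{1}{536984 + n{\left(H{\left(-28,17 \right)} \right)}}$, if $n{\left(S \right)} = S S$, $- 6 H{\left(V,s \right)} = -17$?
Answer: $\frac{36}{19331713} \approx 1.8622 \cdot 10^{-6}$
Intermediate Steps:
$H{\left(V,s \right)} = \frac{17}{6}$ ($H{\left(V,s \right)} = \left(- \frac{1}{6}\right) \left(-17\right) = \frac{17}{6}$)
$n{\left(S \right)} = S^{2}$
$\frac{1}{536984 + n{\left(H{\left(-28,17 \right)} \right)}} = \frac{1}{536984 + \left(\frac{17}{6}\right)^{2}} = \frac{1}{536984 + \frac{289}{36}} = \frac{1}{\frac{19331713}{36}} = \frac{36}{19331713}$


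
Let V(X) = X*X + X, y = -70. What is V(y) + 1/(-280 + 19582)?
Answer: 93228661/19302 ≈ 4830.0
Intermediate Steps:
V(X) = X + X**2 (V(X) = X**2 + X = X + X**2)
V(y) + 1/(-280 + 19582) = -70*(1 - 70) + 1/(-280 + 19582) = -70*(-69) + 1/19302 = 4830 + 1/19302 = 93228661/19302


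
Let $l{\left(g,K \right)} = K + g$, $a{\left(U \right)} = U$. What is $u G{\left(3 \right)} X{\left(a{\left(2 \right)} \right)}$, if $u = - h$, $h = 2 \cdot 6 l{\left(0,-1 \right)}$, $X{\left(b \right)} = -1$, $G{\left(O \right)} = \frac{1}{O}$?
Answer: $-4$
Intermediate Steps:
$h = -12$ ($h = 2 \cdot 6 \left(-1 + 0\right) = 12 \left(-1\right) = -12$)
$u = 12$ ($u = \left(-1\right) \left(-12\right) = 12$)
$u G{\left(3 \right)} X{\left(a{\left(2 \right)} \right)} = \frac{12}{3} \left(-1\right) = 12 \cdot \frac{1}{3} \left(-1\right) = 4 \left(-1\right) = -4$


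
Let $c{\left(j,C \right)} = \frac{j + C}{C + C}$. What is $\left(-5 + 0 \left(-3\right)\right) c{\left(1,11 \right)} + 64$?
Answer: $\frac{674}{11} \approx 61.273$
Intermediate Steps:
$c{\left(j,C \right)} = \frac{C + j}{2 C}$
$\left(-5 + 0 \left(-3\right)\right) c{\left(1,11 \right)} + 64 = \left(-5 + 0 \left(-3\right)\right) \frac{11 + 1}{2 \cdot 11} + 64 = \left(-5 + 0\right) \frac{1}{2} \cdot \frac{1}{11} \cdot 12 + 64 = \left(-5\right) \frac{6}{11} + 64 = - \frac{30}{11} + 64 = \frac{674}{11}$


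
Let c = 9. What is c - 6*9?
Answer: -45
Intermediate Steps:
c - 6*9 = 9 - 6*9 = 9 - 54 = -45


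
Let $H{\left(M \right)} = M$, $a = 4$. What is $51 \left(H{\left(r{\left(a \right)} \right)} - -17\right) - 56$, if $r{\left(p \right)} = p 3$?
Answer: $1423$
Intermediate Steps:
$r{\left(p \right)} = 3 p$
$51 \left(H{\left(r{\left(a \right)} \right)} - -17\right) - 56 = 51 \left(3 \cdot 4 - -17\right) - 56 = 51 \left(12 + 17\right) - 56 = 51 \cdot 29 - 56 = 1479 - 56 = 1423$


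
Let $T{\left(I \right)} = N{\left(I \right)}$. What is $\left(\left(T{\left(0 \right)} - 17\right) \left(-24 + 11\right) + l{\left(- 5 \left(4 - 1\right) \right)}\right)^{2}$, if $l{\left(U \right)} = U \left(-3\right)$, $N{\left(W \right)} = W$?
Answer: $70756$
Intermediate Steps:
$l{\left(U \right)} = - 3 U$
$T{\left(I \right)} = I$
$\left(\left(T{\left(0 \right)} - 17\right) \left(-24 + 11\right) + l{\left(- 5 \left(4 - 1\right) \right)}\right)^{2} = \left(\left(0 - 17\right) \left(-24 + 11\right) - 3 \left(- 5 \left(4 - 1\right)\right)\right)^{2} = \left(\left(-17\right) \left(-13\right) - 3 \left(\left(-5\right) 3\right)\right)^{2} = \left(221 - -45\right)^{2} = \left(221 + 45\right)^{2} = 266^{2} = 70756$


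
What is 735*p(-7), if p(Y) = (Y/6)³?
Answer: -84035/72 ≈ -1167.2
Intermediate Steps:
p(Y) = Y³/216 (p(Y) = (Y*(⅙))³ = (Y/6)³ = Y³/216)
735*p(-7) = 735*((1/216)*(-7)³) = 735*((1/216)*(-343)) = 735*(-343/216) = -84035/72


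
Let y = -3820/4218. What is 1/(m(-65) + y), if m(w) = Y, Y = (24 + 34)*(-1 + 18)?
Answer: 2109/2077564 ≈ 0.0010151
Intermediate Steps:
y = -1910/2109 (y = -3820*1/4218 = -1910/2109 ≈ -0.90564)
Y = 986 (Y = 58*17 = 986)
m(w) = 986
1/(m(-65) + y) = 1/(986 - 1910/2109) = 1/(2077564/2109) = 2109/2077564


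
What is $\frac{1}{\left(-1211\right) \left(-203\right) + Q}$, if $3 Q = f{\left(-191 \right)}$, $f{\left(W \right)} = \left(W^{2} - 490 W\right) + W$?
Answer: $\frac{3}{867379} \approx 3.4587 \cdot 10^{-6}$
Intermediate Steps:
$f{\left(W \right)} = W^{2} - 489 W$
$Q = \frac{129880}{3}$ ($Q = \frac{\left(-191\right) \left(-489 - 191\right)}{3} = \frac{\left(-191\right) \left(-680\right)}{3} = \frac{1}{3} \cdot 129880 = \frac{129880}{3} \approx 43293.0$)
$\frac{1}{\left(-1211\right) \left(-203\right) + Q} = \frac{1}{\left(-1211\right) \left(-203\right) + \frac{129880}{3}} = \frac{1}{245833 + \frac{129880}{3}} = \frac{1}{\frac{867379}{3}} = \frac{3}{867379}$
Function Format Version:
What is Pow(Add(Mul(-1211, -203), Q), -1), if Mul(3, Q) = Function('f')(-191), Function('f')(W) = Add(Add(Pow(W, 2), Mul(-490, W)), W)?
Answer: Rational(3, 867379) ≈ 3.4587e-6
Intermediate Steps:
Function('f')(W) = Add(Pow(W, 2), Mul(-489, W))
Q = Rational(129880, 3) (Q = Mul(Rational(1, 3), Mul(-191, Add(-489, -191))) = Mul(Rational(1, 3), Mul(-191, -680)) = Mul(Rational(1, 3), 129880) = Rational(129880, 3) ≈ 43293.)
Pow(Add(Mul(-1211, -203), Q), -1) = Pow(Add(Mul(-1211, -203), Rational(129880, 3)), -1) = Pow(Add(245833, Rational(129880, 3)), -1) = Pow(Rational(867379, 3), -1) = Rational(3, 867379)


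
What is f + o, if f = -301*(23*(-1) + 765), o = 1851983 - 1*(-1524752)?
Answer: 3153393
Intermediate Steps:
o = 3376735 (o = 1851983 + 1524752 = 3376735)
f = -223342 (f = -301*(-23 + 765) = -301*742 = -223342)
f + o = -223342 + 3376735 = 3153393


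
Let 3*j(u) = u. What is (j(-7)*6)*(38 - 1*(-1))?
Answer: -546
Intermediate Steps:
j(u) = u/3
(j(-7)*6)*(38 - 1*(-1)) = (((1/3)*(-7))*6)*(38 - 1*(-1)) = (-7/3*6)*(38 + 1) = -14*39 = -546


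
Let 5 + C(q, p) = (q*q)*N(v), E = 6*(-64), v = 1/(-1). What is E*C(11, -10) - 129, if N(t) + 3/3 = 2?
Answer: -44673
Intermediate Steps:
v = -1 (v = 1*(-1) = -1)
E = -384
N(t) = 1 (N(t) = -1 + 2 = 1)
C(q, p) = -5 + q**2 (C(q, p) = -5 + (q*q)*1 = -5 + q**2*1 = -5 + q**2)
E*C(11, -10) - 129 = -384*(-5 + 11**2) - 129 = -384*(-5 + 121) - 129 = -384*116 - 129 = -44544 - 129 = -44673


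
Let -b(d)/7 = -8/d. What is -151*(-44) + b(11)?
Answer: 73140/11 ≈ 6649.1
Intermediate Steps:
b(d) = 56/d (b(d) = -(-56)/d = 56/d)
-151*(-44) + b(11) = -151*(-44) + 56/11 = 6644 + 56*(1/11) = 6644 + 56/11 = 73140/11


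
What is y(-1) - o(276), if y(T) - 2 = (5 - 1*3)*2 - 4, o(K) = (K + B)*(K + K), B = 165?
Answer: -243430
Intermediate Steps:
o(K) = 2*K*(165 + K) (o(K) = (K + 165)*(K + K) = (165 + K)*(2*K) = 2*K*(165 + K))
y(T) = 2 (y(T) = 2 + ((5 - 1*3)*2 - 4) = 2 + ((5 - 3)*2 - 4) = 2 + (2*2 - 4) = 2 + (4 - 4) = 2 + 0 = 2)
y(-1) - o(276) = 2 - 2*276*(165 + 276) = 2 - 2*276*441 = 2 - 1*243432 = 2 - 243432 = -243430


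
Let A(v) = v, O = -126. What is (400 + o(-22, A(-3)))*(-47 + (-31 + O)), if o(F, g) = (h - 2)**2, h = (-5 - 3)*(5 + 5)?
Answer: -1453296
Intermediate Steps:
h = -80 (h = -8*10 = -80)
o(F, g) = 6724 (o(F, g) = (-80 - 2)**2 = (-82)**2 = 6724)
(400 + o(-22, A(-3)))*(-47 + (-31 + O)) = (400 + 6724)*(-47 + (-31 - 126)) = 7124*(-47 - 157) = 7124*(-204) = -1453296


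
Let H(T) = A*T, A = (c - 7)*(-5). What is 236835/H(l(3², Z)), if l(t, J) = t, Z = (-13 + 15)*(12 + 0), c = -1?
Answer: 5263/8 ≈ 657.88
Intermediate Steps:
Z = 24 (Z = 2*12 = 24)
A = 40 (A = (-1 - 7)*(-5) = -8*(-5) = 40)
H(T) = 40*T
236835/H(l(3², Z)) = 236835/((40*3²)) = 236835/((40*9)) = 236835/360 = 236835*(1/360) = 5263/8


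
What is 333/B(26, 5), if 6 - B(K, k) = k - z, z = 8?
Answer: 37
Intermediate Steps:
B(K, k) = 14 - k (B(K, k) = 6 - (k - 1*8) = 6 - (k - 8) = 6 - (-8 + k) = 6 + (8 - k) = 14 - k)
333/B(26, 5) = 333/(14 - 1*5) = 333/(14 - 5) = 333/9 = 333*(⅑) = 37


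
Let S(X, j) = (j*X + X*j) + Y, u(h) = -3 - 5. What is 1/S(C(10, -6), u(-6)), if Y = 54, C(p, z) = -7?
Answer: 1/166 ≈ 0.0060241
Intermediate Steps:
u(h) = -8
S(X, j) = 54 + 2*X*j (S(X, j) = (j*X + X*j) + 54 = (X*j + X*j) + 54 = 2*X*j + 54 = 54 + 2*X*j)
1/S(C(10, -6), u(-6)) = 1/(54 + 2*(-7)*(-8)) = 1/(54 + 112) = 1/166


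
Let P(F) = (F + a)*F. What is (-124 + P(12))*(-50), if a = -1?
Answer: -400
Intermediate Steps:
P(F) = F*(-1 + F) (P(F) = (F - 1)*F = (-1 + F)*F = F*(-1 + F))
(-124 + P(12))*(-50) = (-124 + 12*(-1 + 12))*(-50) = (-124 + 12*11)*(-50) = (-124 + 132)*(-50) = 8*(-50) = -400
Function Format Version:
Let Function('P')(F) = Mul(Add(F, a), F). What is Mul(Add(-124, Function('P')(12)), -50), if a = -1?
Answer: -400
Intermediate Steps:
Function('P')(F) = Mul(F, Add(-1, F)) (Function('P')(F) = Mul(Add(F, -1), F) = Mul(Add(-1, F), F) = Mul(F, Add(-1, F)))
Mul(Add(-124, Function('P')(12)), -50) = Mul(Add(-124, Mul(12, Add(-1, 12))), -50) = Mul(Add(-124, Mul(12, 11)), -50) = Mul(Add(-124, 132), -50) = Mul(8, -50) = -400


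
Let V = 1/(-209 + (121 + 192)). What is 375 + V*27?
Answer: 39027/104 ≈ 375.26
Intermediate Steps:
V = 1/104 (V = 1/(-209 + 313) = 1/104 ≈ 0.0096154)
375 + V*27 = 375 + (1/104)*27 = 375 + 27/104 = 39027/104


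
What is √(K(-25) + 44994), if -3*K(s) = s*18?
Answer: 6*√1254 ≈ 212.47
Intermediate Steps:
K(s) = -6*s (K(s) = -s*18/3 = -6*s)
√(K(-25) + 44994) = √(-6*(-25) + 44994) = √(150 + 44994) = √45144 = 6*√1254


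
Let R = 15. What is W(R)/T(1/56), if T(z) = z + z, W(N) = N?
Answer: 420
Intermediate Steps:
T(z) = 2*z
W(R)/T(1/56) = 15/((2/56)) = 15/((2*(1/56))) = 15/(1/28) = 15*28 = 420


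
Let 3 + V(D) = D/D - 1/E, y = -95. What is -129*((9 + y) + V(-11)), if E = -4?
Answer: 45279/4 ≈ 11320.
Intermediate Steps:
V(D) = -7/4 (V(D) = -3 + (D/D - 1/(-4)) = -3 + (1 - 1*(-1/4)) = -3 + (1 + 1/4) = -3 + 5/4 = -7/4)
-129*((9 + y) + V(-11)) = -129*((9 - 95) - 7/4) = -129*(-86 - 7/4) = -129*(-351/4) = 45279/4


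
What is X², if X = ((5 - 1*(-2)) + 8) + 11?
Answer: 676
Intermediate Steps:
X = 26 (X = ((5 + 2) + 8) + 11 = (7 + 8) + 11 = 15 + 11 = 26)
X² = 26² = 676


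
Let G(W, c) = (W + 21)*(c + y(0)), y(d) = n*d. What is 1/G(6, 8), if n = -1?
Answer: 1/216 ≈ 0.0046296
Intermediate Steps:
y(d) = -d
G(W, c) = c*(21 + W) (G(W, c) = (W + 21)*(c - 1*0) = (21 + W)*(c + 0) = (21 + W)*c = c*(21 + W))
1/G(6, 8) = 1/(8*(21 + 6)) = 1/(8*27) = 1/216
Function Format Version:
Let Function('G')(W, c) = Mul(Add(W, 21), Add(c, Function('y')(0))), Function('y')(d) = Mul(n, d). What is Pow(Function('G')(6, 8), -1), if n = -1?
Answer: Rational(1, 216) ≈ 0.0046296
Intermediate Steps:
Function('y')(d) = Mul(-1, d)
Function('G')(W, c) = Mul(c, Add(21, W)) (Function('G')(W, c) = Mul(Add(W, 21), Add(c, Mul(-1, 0))) = Mul(Add(21, W), Add(c, 0)) = Mul(Add(21, W), c) = Mul(c, Add(21, W)))
Pow(Function('G')(6, 8), -1) = Pow(Mul(8, Add(21, 6)), -1) = Pow(Mul(8, 27), -1) = Pow(216, -1) = Rational(1, 216)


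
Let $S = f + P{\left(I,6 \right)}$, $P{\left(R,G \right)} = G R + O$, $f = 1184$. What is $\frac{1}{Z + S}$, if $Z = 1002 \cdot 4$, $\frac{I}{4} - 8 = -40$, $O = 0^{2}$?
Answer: $\frac{1}{4424} \approx 0.00022604$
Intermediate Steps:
$O = 0$
$I = -128$ ($I = 32 + 4 \left(-40\right) = 32 - 160 = -128$)
$P{\left(R,G \right)} = G R$ ($P{\left(R,G \right)} = G R + 0 = G R$)
$Z = 4008$
$S = 416$ ($S = 1184 + 6 \left(-128\right) = 1184 - 768 = 416$)
$\frac{1}{Z + S} = \frac{1}{4008 + 416} = \frac{1}{4424}$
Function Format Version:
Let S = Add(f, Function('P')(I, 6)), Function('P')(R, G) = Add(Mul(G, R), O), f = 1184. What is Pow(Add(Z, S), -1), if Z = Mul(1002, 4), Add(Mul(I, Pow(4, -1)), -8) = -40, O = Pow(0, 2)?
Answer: Rational(1, 4424) ≈ 0.00022604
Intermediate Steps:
O = 0
I = -128 (I = Add(32, Mul(4, -40)) = Add(32, -160) = -128)
Function('P')(R, G) = Mul(G, R) (Function('P')(R, G) = Add(Mul(G, R), 0) = Mul(G, R))
Z = 4008
S = 416 (S = Add(1184, Mul(6, -128)) = Add(1184, -768) = 416)
Pow(Add(Z, S), -1) = Pow(Add(4008, 416), -1) = Pow(4424, -1) = Rational(1, 4424)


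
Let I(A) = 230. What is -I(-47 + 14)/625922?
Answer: -5/13607 ≈ -0.00036746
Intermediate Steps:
-I(-47 + 14)/625922 = -1*230/625922 = -230*1/625922 = -5/13607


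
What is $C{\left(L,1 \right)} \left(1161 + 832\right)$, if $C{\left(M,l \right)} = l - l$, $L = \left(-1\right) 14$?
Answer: $0$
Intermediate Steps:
$L = -14$
$C{\left(M,l \right)} = 0$
$C{\left(L,1 \right)} \left(1161 + 832\right) = 0 \left(1161 + 832\right) = 0 \cdot 1993 = 0$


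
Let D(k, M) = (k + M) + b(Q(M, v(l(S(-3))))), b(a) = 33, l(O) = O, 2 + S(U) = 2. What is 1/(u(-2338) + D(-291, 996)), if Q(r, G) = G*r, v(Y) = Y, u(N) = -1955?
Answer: -1/1217 ≈ -0.00082169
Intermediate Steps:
S(U) = 0 (S(U) = -2 + 2 = 0)
D(k, M) = 33 + M + k (D(k, M) = (k + M) + 33 = (M + k) + 33 = 33 + M + k)
1/(u(-2338) + D(-291, 996)) = 1/(-1955 + (33 + 996 - 291)) = 1/(-1955 + 738) = 1/(-1217) = -1/1217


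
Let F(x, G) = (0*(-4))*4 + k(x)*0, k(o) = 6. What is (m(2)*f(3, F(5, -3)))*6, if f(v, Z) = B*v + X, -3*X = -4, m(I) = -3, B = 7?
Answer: -402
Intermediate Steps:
X = 4/3 (X = -⅓*(-4) = 4/3 ≈ 1.3333)
F(x, G) = 0 (F(x, G) = (0*(-4))*4 + 6*0 = 0*4 + 0 = 0 + 0 = 0)
f(v, Z) = 4/3 + 7*v (f(v, Z) = 7*v + 4/3 = 4/3 + 7*v)
(m(2)*f(3, F(5, -3)))*6 = -3*(4/3 + 7*3)*6 = -3*(4/3 + 21)*6 = -3*67/3*6 = -67*6 = -402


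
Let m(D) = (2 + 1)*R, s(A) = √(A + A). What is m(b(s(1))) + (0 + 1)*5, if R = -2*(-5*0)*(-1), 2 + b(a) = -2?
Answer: 5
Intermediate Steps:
s(A) = √2*√A (s(A) = √(2*A) = √2*√A)
b(a) = -4 (b(a) = -2 - 2 = -4)
R = 0 (R = -0*(-1) = -2*0 = 0)
m(D) = 0 (m(D) = (2 + 1)*0 = 3*0 = 0)
m(b(s(1))) + (0 + 1)*5 = 0 + (0 + 1)*5 = 0 + 1*5 = 0 + 5 = 5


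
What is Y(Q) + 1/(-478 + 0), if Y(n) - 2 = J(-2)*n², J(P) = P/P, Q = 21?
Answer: 211753/478 ≈ 443.00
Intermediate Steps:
J(P) = 1
Y(n) = 2 + n² (Y(n) = 2 + 1*n² = 2 + n²)
Y(Q) + 1/(-478 + 0) = (2 + 21²) + 1/(-478 + 0) = (2 + 441) + 1/(-478) = 443 - 1/478 = 211753/478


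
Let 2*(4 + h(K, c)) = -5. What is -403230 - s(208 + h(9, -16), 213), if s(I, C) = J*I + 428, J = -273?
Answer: -697297/2 ≈ -3.4865e+5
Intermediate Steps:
h(K, c) = -13/2 (h(K, c) = -4 + (½)*(-5) = -4 - 5/2 = -13/2)
s(I, C) = 428 - 273*I (s(I, C) = -273*I + 428 = 428 - 273*I)
-403230 - s(208 + h(9, -16), 213) = -403230 - (428 - 273*(208 - 13/2)) = -403230 - (428 - 273*403/2) = -403230 - (428 - 110019/2) = -403230 - 1*(-109163/2) = -403230 + 109163/2 = -697297/2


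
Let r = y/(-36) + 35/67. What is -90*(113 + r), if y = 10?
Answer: -682865/67 ≈ -10192.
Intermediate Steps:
r = 295/1206 (r = 10/(-36) + 35/67 = 10*(-1/36) + 35*(1/67) = -5/18 + 35/67 = 295/1206 ≈ 0.24461)
-90*(113 + r) = -90*(113 + 295/1206) = -90*136573/1206 = -682865/67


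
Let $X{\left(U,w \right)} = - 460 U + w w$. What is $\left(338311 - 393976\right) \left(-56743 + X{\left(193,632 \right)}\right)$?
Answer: $-14133399165$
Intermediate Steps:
$X{\left(U,w \right)} = w^{2} - 460 U$ ($X{\left(U,w \right)} = - 460 U + w^{2} = w^{2} - 460 U$)
$\left(338311 - 393976\right) \left(-56743 + X{\left(193,632 \right)}\right) = \left(338311 - 393976\right) \left(-56743 + \left(632^{2} - 88780\right)\right) = - 55665 \left(-56743 + \left(399424 - 88780\right)\right) = - 55665 \left(-56743 + 310644\right) = \left(-55665\right) 253901 = -14133399165$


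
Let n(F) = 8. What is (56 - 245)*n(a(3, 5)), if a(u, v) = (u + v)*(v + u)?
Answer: -1512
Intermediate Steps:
a(u, v) = (u + v)² (a(u, v) = (u + v)*(u + v) = (u + v)²)
(56 - 245)*n(a(3, 5)) = (56 - 245)*8 = -189*8 = -1512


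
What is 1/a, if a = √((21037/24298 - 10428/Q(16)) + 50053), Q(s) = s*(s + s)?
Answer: 8*√1890522722220818/77805692741 ≈ 0.0044706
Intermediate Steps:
Q(s) = 2*s² (Q(s) = s*(2*s) = 2*s²)
a = √1890522722220818/194384 (a = √((21037/24298 - 10428/(2*16²)) + 50053) = √((21037*(1/24298) - 10428/(2*256)) + 50053) = √((21037/24298 - 10428/512) + 50053) = √((21037/24298 - 10428*1/512) + 50053) = √((21037/24298 - 2607/128) + 50053) = √(-30326075/1555072 + 50053) = √(77805692741/1555072) = √1890522722220818/194384 ≈ 223.68)
1/a = 1/(√1890522722220818/194384) = 8*√1890522722220818/77805692741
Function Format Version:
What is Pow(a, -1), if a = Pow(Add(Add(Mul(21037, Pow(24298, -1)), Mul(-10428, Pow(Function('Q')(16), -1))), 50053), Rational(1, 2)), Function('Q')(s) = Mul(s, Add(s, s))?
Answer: Mul(Rational(8, 77805692741), Pow(1890522722220818, Rational(1, 2))) ≈ 0.0044706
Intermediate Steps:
Function('Q')(s) = Mul(2, Pow(s, 2)) (Function('Q')(s) = Mul(s, Mul(2, s)) = Mul(2, Pow(s, 2)))
a = Mul(Rational(1, 194384), Pow(1890522722220818, Rational(1, 2))) (a = Pow(Add(Add(Mul(21037, Pow(24298, -1)), Mul(-10428, Pow(Mul(2, Pow(16, 2)), -1))), 50053), Rational(1, 2)) = Pow(Add(Add(Mul(21037, Rational(1, 24298)), Mul(-10428, Pow(Mul(2, 256), -1))), 50053), Rational(1, 2)) = Pow(Add(Add(Rational(21037, 24298), Mul(-10428, Pow(512, -1))), 50053), Rational(1, 2)) = Pow(Add(Add(Rational(21037, 24298), Mul(-10428, Rational(1, 512))), 50053), Rational(1, 2)) = Pow(Add(Add(Rational(21037, 24298), Rational(-2607, 128)), 50053), Rational(1, 2)) = Pow(Add(Rational(-30326075, 1555072), 50053), Rational(1, 2)) = Pow(Rational(77805692741, 1555072), Rational(1, 2)) = Mul(Rational(1, 194384), Pow(1890522722220818, Rational(1, 2))) ≈ 223.68)
Pow(a, -1) = Pow(Mul(Rational(1, 194384), Pow(1890522722220818, Rational(1, 2))), -1) = Mul(Rational(8, 77805692741), Pow(1890522722220818, Rational(1, 2)))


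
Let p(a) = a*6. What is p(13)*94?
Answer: 7332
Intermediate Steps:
p(a) = 6*a
p(13)*94 = (6*13)*94 = 78*94 = 7332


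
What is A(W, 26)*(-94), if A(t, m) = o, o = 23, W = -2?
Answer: -2162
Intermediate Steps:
A(t, m) = 23
A(W, 26)*(-94) = 23*(-94) = -2162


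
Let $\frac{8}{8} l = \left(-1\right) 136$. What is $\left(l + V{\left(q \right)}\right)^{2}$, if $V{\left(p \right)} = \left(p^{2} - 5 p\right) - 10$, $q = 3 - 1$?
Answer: $23104$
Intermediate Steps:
$q = 2$
$l = -136$ ($l = \left(-1\right) 136 = -136$)
$V{\left(p \right)} = -10 + p^{2} - 5 p$
$\left(l + V{\left(q \right)}\right)^{2} = \left(-136 - \left(20 - 4\right)\right)^{2} = \left(-136 - 16\right)^{2} = \left(-152\right)^{2} = 23104$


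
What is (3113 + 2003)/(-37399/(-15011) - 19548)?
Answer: -76796276/293397629 ≈ -0.26175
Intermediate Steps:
(3113 + 2003)/(-37399/(-15011) - 19548) = 5116/(-37399*(-1/15011) - 19548) = 5116/(37399/15011 - 19548) = 5116/(-293397629/15011) = 5116*(-15011/293397629) = -76796276/293397629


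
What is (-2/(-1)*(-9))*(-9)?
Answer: 162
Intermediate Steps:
(-2/(-1)*(-9))*(-9) = (-2*(-1)*(-9))*(-9) = (2*(-9))*(-9) = -18*(-9) = 162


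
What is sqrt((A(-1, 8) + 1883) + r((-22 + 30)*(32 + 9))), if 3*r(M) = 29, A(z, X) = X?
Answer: sqrt(17106)/3 ≈ 43.597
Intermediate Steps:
r(M) = 29/3 (r(M) = (1/3)*29 = 29/3)
sqrt((A(-1, 8) + 1883) + r((-22 + 30)*(32 + 9))) = sqrt((8 + 1883) + 29/3) = sqrt(1891 + 29/3) = sqrt(5702/3) = sqrt(17106)/3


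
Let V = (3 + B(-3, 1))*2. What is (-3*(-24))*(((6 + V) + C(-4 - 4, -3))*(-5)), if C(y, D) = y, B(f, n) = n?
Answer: -2160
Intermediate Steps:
V = 8 (V = (3 + 1)*2 = 4*2 = 8)
(-3*(-24))*(((6 + V) + C(-4 - 4, -3))*(-5)) = (-3*(-24))*(((6 + 8) + (-4 - 4))*(-5)) = 72*((14 - 8)*(-5)) = 72*(6*(-5)) = 72*(-30) = -2160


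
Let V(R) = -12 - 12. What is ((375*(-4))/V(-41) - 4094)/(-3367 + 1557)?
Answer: 8063/3620 ≈ 2.2273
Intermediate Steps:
V(R) = -24
((375*(-4))/V(-41) - 4094)/(-3367 + 1557) = ((375*(-4))/(-24) - 4094)/(-3367 + 1557) = (-1500*(-1/24) - 4094)/(-1810) = (125/2 - 4094)*(-1/1810) = -8063/2*(-1/1810) = 8063/3620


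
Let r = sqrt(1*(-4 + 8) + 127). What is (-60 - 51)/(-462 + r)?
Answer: 51282/213313 + 111*sqrt(131)/213313 ≈ 0.24636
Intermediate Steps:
r = sqrt(131) (r = sqrt(1*4 + 127) = sqrt(4 + 127) = sqrt(131) ≈ 11.446)
(-60 - 51)/(-462 + r) = (-60 - 51)/(-462 + sqrt(131)) = -111/(-462 + sqrt(131))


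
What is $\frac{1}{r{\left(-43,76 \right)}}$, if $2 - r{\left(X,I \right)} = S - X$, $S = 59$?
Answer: $- \frac{1}{100} \approx -0.01$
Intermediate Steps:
$r{\left(X,I \right)} = -57 + X$ ($r{\left(X,I \right)} = 2 - \left(59 - X\right) = 2 + \left(-59 + X\right) = -57 + X$)
$\frac{1}{r{\left(-43,76 \right)}} = \frac{1}{-57 - 43} = \frac{1}{-100} = - \frac{1}{100}$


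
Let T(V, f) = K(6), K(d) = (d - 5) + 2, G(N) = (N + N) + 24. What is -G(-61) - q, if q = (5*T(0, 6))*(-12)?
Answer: 278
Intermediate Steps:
G(N) = 24 + 2*N (G(N) = 2*N + 24 = 24 + 2*N)
K(d) = -3 + d (K(d) = (-5 + d) + 2 = -3 + d)
T(V, f) = 3 (T(V, f) = -3 + 6 = 3)
q = -180 (q = (5*3)*(-12) = 15*(-12) = -180)
-G(-61) - q = -(24 + 2*(-61)) - 1*(-180) = -(24 - 122) + 180 = -1*(-98) + 180 = 98 + 180 = 278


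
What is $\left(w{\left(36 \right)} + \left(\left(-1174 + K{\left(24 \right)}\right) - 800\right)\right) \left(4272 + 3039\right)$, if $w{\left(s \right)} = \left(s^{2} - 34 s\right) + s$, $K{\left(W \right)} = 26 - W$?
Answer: $-13627704$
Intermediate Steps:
$w{\left(s \right)} = s^{2} - 33 s$
$\left(w{\left(36 \right)} + \left(\left(-1174 + K{\left(24 \right)}\right) - 800\right)\right) \left(4272 + 3039\right) = \left(36 \left(-33 + 36\right) + \left(\left(-1174 + \left(26 - 24\right)\right) - 800\right)\right) \left(4272 + 3039\right) = \left(36 \cdot 3 + \left(\left(-1174 + \left(26 - 24\right)\right) - 800\right)\right) 7311 = \left(108 + \left(\left(-1174 + 2\right) - 800\right)\right) 7311 = \left(108 - 1972\right) 7311 = \left(-1864\right) 7311 = -13627704$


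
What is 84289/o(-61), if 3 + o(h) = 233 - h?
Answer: 84289/291 ≈ 289.65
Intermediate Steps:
o(h) = 230 - h (o(h) = -3 + (233 - h) = 230 - h)
84289/o(-61) = 84289/(230 - 1*(-61)) = 84289/(230 + 61) = 84289/291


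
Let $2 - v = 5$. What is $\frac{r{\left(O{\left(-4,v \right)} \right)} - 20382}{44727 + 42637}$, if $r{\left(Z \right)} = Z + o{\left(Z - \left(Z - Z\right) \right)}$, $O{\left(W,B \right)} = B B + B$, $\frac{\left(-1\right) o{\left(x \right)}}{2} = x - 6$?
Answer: $- \frac{5094}{21841} \approx -0.23323$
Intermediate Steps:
$v = -3$ ($v = 2 - 5 = -3$)
$o{\left(x \right)} = 12 - 2 x$ ($o{\left(x \right)} = - 2 \left(x - 6\right) = - 2 \left(-6 + x\right) = 12 - 2 x$)
$O{\left(W,B \right)} = B + B^{2}$ ($O{\left(W,B \right)} = B^{2} + B = B + B^{2}$)
$r{\left(Z \right)} = 12 - Z$ ($r{\left(Z \right)} = Z - \left(-12 + 2 \left(Z - \left(Z - Z\right)\right)\right) = Z - \left(-12 + 2 \left(Z - 0\right)\right) = Z - \left(-12 + 2 \left(Z + 0\right)\right) = Z - \left(-12 + 2 Z\right) = 12 - Z$)
$\frac{r{\left(O{\left(-4,v \right)} \right)} - 20382}{44727 + 42637} = \frac{\left(12 - - 3 \left(1 - 3\right)\right) - 20382}{44727 + 42637} = \frac{\left(12 - \left(-3\right) \left(-2\right)\right) - 20382}{87364} = \left(\left(12 - 6\right) - 20382\right) \frac{1}{87364} = \left(6 - 20382\right) \frac{1}{87364} = \left(-20376\right) \frac{1}{87364} = - \frac{5094}{21841}$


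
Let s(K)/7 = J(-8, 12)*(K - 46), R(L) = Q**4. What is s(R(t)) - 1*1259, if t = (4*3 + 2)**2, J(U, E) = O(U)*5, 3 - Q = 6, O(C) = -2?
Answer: -3709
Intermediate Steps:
Q = -3 (Q = 3 - 1*6 = 3 - 6 = -3)
J(U, E) = -10 (J(U, E) = -2*5 = -10)
t = 196 (t = (12 + 2)**2 = 14**2 = 196)
R(L) = 81 (R(L) = (-3)**4 = 81)
s(K) = 3220 - 70*K (s(K) = 7*(-10*(K - 46)) = 7*(-10*(-46 + K)) = 7*(460 - 10*K) = 3220 - 70*K)
s(R(t)) - 1*1259 = (3220 - 70*81) - 1*1259 = (3220 - 5670) - 1259 = -2450 - 1259 = -3709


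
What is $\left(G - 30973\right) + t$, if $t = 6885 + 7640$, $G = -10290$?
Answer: $-26738$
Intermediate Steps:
$t = 14525$
$\left(G - 30973\right) + t = \left(-10290 - 30973\right) + 14525 = -41263 + 14525 = -26738$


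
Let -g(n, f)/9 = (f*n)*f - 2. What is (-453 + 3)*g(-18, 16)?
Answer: -18670500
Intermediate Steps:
g(n, f) = 18 - 9*n*f² (g(n, f) = -9*((f*n)*f - 2) = -9*(n*f² - 2) = -9*(-2 + n*f²) = 18 - 9*n*f²)
(-453 + 3)*g(-18, 16) = (-453 + 3)*(18 - 9*(-18)*16²) = -450*(18 - 9*(-18)*256) = -450*(18 + 41472) = -450*41490 = -18670500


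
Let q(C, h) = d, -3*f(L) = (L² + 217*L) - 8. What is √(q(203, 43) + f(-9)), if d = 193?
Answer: √7377/3 ≈ 28.630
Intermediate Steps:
f(L) = 8/3 - 217*L/3 - L²/3 (f(L) = -((L² + 217*L) - 8)/3 = -(-8 + L² + 217*L)/3 = 8/3 - 217*L/3 - L²/3)
q(C, h) = 193
√(q(203, 43) + f(-9)) = √(193 + (8/3 - 217/3*(-9) - ⅓*(-9)²)) = √(193 + (8/3 + 651 - ⅓*81)) = √(193 + (8/3 + 651 - 27)) = √(193 + 1880/3) = √(2459/3) = √7377/3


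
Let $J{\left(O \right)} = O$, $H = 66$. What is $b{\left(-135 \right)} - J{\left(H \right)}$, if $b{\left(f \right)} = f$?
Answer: $-201$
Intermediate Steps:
$b{\left(-135 \right)} - J{\left(H \right)} = -135 - 66 = -201$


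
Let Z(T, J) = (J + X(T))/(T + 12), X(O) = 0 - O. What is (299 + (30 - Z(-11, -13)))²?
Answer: 109561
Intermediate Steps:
X(O) = -O
Z(T, J) = (J - T)/(12 + T) (Z(T, J) = (J - T)/(T + 12) = (J - T)/(12 + T))
(299 + (30 - Z(-11, -13)))² = (299 + (30 - (-13 - 1*(-11))/(12 - 11)))² = (299 + (30 - (-13 + 11)/1))² = (299 + (30 - (-2)))² = (299 + (30 - 1*(-2)))² = (299 + (30 + 2))² = (299 + 32)² = 331² = 109561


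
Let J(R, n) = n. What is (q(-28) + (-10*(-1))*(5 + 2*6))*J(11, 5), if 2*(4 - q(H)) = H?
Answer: 940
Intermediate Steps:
q(H) = 4 - H/2
(q(-28) + (-10*(-1))*(5 + 2*6))*J(11, 5) = ((4 - 1/2*(-28)) + (-10*(-1))*(5 + 2*6))*5 = ((4 + 14) + 10*(5 + 12))*5 = (18 + 10*17)*5 = (18 + 170)*5 = 188*5 = 940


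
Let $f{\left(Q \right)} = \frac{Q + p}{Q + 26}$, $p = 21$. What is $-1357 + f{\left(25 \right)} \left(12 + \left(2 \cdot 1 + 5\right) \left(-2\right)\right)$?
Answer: $- \frac{69299}{51} \approx -1358.8$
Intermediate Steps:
$f{\left(Q \right)} = \frac{21 + Q}{26 + Q}$ ($f{\left(Q \right)} = \frac{Q + 21}{Q + 26} = \frac{21 + Q}{26 + Q}$)
$-1357 + f{\left(25 \right)} \left(12 + \left(2 \cdot 1 + 5\right) \left(-2\right)\right) = -1357 + \frac{21 + 25}{26 + 25} \left(12 + \left(2 \cdot 1 + 5\right) \left(-2\right)\right) = -1357 + \frac{1}{51} \cdot 46 \left(12 + \left(2 + 5\right) \left(-2\right)\right) = -1357 + \frac{1}{51} \cdot 46 \left(12 + 7 \left(-2\right)\right) = -1357 + \frac{46 \left(12 - 14\right)}{51} = -1357 + \frac{46}{51} \left(-2\right) = -1357 - \frac{92}{51} = - \frac{69299}{51}$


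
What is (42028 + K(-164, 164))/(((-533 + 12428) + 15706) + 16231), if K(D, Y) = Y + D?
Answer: 10507/10958 ≈ 0.95884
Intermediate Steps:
K(D, Y) = D + Y
(42028 + K(-164, 164))/(((-533 + 12428) + 15706) + 16231) = (42028 + (-164 + 164))/(((-533 + 12428) + 15706) + 16231) = (42028 + 0)/((11895 + 15706) + 16231) = 42028/(27601 + 16231) = 42028/43832 = 42028*(1/43832) = 10507/10958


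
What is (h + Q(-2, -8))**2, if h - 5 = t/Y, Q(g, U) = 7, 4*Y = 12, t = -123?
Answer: 841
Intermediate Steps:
Y = 3 (Y = (1/4)*12 = 3)
h = -36 (h = 5 - 123/3 = 5 - 123*1/3 = 5 - 41 = -36)
(h + Q(-2, -8))**2 = (-36 + 7)**2 = (-29)**2 = 841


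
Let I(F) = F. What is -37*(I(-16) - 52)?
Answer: 2516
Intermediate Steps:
-37*(I(-16) - 52) = -37*(-16 - 52) = -37*(-68) = 2516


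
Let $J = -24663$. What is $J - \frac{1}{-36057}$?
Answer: $- \frac{889273790}{36057} \approx -24663.0$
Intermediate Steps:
$J - \frac{1}{-36057} = -24663 - \frac{1}{-36057} = -24663 - - \frac{1}{36057} = -24663 + \frac{1}{36057} = - \frac{889273790}{36057}$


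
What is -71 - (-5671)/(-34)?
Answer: -8085/34 ≈ -237.79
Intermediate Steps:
-71 - (-5671)/(-34) = -71 - (-5671)*(-1)/34 = -71 - 107*53/34 = -71 - 5671/34 = -8085/34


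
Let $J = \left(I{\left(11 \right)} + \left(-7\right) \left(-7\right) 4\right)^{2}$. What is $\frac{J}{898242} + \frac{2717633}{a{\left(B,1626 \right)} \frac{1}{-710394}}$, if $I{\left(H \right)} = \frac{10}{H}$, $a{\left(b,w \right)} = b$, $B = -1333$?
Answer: $\frac{34971766507329174252}{24146691151} \approx 1.4483 \cdot 10^{9}$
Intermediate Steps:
$J = \frac{4691556}{121}$ ($J = \left(\frac{10}{11} + \left(-7\right) \left(-7\right) 4\right)^{2} = \left(10 \cdot \frac{1}{11} + 49 \cdot 4\right)^{2} = \left(\frac{10}{11} + 196\right)^{2} = \left(\frac{2166}{11}\right)^{2} = \frac{4691556}{121} \approx 38773.0$)
$\frac{J}{898242} + \frac{2717633}{a{\left(B,1626 \right)} \frac{1}{-710394}} = \frac{4691556}{121 \cdot 898242} + \frac{2717633}{\left(-1333\right) \frac{1}{-710394}} = \frac{4691556}{121} \cdot \frac{1}{898242} + \frac{2717633}{\left(-1333\right) \left(- \frac{1}{710394}\right)} = \frac{781926}{18114547} + \frac{2717633}{\frac{1333}{710394}} = \frac{781926}{18114547} + 2717633 \cdot \frac{710394}{1333} = \frac{781926}{18114547} + \frac{1930590177402}{1333} = \frac{34971766507329174252}{24146691151}$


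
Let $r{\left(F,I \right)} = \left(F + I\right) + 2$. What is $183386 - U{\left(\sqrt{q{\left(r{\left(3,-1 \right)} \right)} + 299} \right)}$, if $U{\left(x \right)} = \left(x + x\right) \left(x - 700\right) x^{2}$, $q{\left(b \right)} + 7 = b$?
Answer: $8154 + 828800 \sqrt{74} \approx 7.1378 \cdot 10^{6}$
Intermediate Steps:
$r{\left(F,I \right)} = 2 + F + I$
$q{\left(b \right)} = -7 + b$
$U{\left(x \right)} = 2 x^{3} \left(-700 + x\right)$ ($U{\left(x \right)} = 2 x \left(-700 + x\right) x^{2} = 2 x^{3} \left(-700 + x\right)$)
$183386 - U{\left(\sqrt{q{\left(r{\left(3,-1 \right)} \right)} + 299} \right)} = 183386 - 2 \left(\sqrt{\left(-7 + \left(2 + 3 - 1\right)\right) + 299}\right)^{3} \left(-700 + \sqrt{\left(-7 + \left(2 + 3 - 1\right)\right) + 299}\right) = 183386 - 2 \left(\sqrt{\left(-7 + 4\right) + 299}\right)^{3} \left(-700 + \sqrt{\left(-7 + 4\right) + 299}\right) = 183386 - 2 \left(\sqrt{-3 + 299}\right)^{3} \left(-700 + \sqrt{-3 + 299}\right) = 183386 - 2 \left(\sqrt{296}\right)^{3} \left(-700 + \sqrt{296}\right) = 183386 - 2 \left(2 \sqrt{74}\right)^{3} \left(-700 + 2 \sqrt{74}\right) = 183386 - 2 \cdot 592 \sqrt{74} \left(-700 + 2 \sqrt{74}\right) = 183386 - 1184 \sqrt{74} \left(-700 + 2 \sqrt{74}\right)$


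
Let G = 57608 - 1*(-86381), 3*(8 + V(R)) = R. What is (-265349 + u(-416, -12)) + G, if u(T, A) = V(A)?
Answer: -121372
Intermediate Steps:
V(R) = -8 + R/3
u(T, A) = -8 + A/3
G = 143989 (G = 57608 + 86381 = 143989)
(-265349 + u(-416, -12)) + G = (-265349 + (-8 + (1/3)*(-12))) + 143989 = (-265349 + (-8 - 4)) + 143989 = (-265349 - 12) + 143989 = -265361 + 143989 = -121372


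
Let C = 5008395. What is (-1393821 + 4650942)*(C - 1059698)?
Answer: 12861383921337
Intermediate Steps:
(-1393821 + 4650942)*(C - 1059698) = (-1393821 + 4650942)*(5008395 - 1059698) = 3257121*3948697 = 12861383921337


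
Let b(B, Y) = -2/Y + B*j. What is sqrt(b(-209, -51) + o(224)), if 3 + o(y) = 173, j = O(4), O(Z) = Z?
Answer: 2*I*sqrt(433041)/51 ≈ 25.806*I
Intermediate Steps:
j = 4
o(y) = 170 (o(y) = -3 + 173 = 170)
b(B, Y) = -2/Y + 4*B (b(B, Y) = -2/Y + B*4 = -2/Y + 4*B)
sqrt(b(-209, -51) + o(224)) = sqrt((-2/(-51) + 4*(-209)) + 170) = sqrt((-2*(-1/51) - 836) + 170) = sqrt((2/51 - 836) + 170) = sqrt(-42634/51 + 170) = sqrt(-33964/51) = 2*I*sqrt(433041)/51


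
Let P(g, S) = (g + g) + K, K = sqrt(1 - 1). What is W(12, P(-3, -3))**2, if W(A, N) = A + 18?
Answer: 900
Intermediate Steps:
K = 0 (K = sqrt(0) = 0)
P(g, S) = 2*g (P(g, S) = (g + g) + 0 = 2*g + 0 = 2*g)
W(A, N) = 18 + A
W(12, P(-3, -3))**2 = (18 + 12)**2 = 30**2 = 900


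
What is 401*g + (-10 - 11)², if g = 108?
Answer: 43749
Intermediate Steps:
401*g + (-10 - 11)² = 401*108 + (-10 - 11)² = 43308 + (-21)² = 43308 + 441 = 43749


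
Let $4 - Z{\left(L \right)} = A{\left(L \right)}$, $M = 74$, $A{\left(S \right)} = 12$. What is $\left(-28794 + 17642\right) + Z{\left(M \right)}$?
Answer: $-11160$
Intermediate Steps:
$Z{\left(L \right)} = -8$ ($Z{\left(L \right)} = 4 - 12 = -8$)
$\left(-28794 + 17642\right) + Z{\left(M \right)} = \left(-28794 + 17642\right) - 8 = -11152 - 8 = -11160$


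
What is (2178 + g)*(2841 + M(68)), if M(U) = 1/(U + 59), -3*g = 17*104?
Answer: 1719610928/381 ≈ 4.5134e+6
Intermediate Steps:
g = -1768/3 (g = -17*104/3 = -⅓*1768 = -1768/3 ≈ -589.33)
M(U) = 1/(59 + U)
(2178 + g)*(2841 + M(68)) = (2178 - 1768/3)*(2841 + 1/(59 + 68)) = 4766*(2841 + 1/127)/3 = (4766/3)*(360808/127) = 1719610928/381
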